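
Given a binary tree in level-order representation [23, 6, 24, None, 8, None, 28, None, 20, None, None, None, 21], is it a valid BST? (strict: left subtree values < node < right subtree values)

Level-order array: [23, 6, 24, None, 8, None, 28, None, 20, None, None, None, 21]
Validate using subtree bounds (lo, hi): at each node, require lo < value < hi,
then recurse left with hi=value and right with lo=value.
Preorder trace (stopping at first violation):
  at node 23 with bounds (-inf, +inf): OK
  at node 6 with bounds (-inf, 23): OK
  at node 8 with bounds (6, 23): OK
  at node 20 with bounds (8, 23): OK
  at node 21 with bounds (20, 23): OK
  at node 24 with bounds (23, +inf): OK
  at node 28 with bounds (24, +inf): OK
No violation found at any node.
Result: Valid BST


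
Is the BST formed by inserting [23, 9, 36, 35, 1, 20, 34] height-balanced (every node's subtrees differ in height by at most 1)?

Tree (level-order array): [23, 9, 36, 1, 20, 35, None, None, None, None, None, 34]
Definition: a tree is height-balanced if, at every node, |h(left) - h(right)| <= 1 (empty subtree has height -1).
Bottom-up per-node check:
  node 1: h_left=-1, h_right=-1, diff=0 [OK], height=0
  node 20: h_left=-1, h_right=-1, diff=0 [OK], height=0
  node 9: h_left=0, h_right=0, diff=0 [OK], height=1
  node 34: h_left=-1, h_right=-1, diff=0 [OK], height=0
  node 35: h_left=0, h_right=-1, diff=1 [OK], height=1
  node 36: h_left=1, h_right=-1, diff=2 [FAIL (|1--1|=2 > 1)], height=2
  node 23: h_left=1, h_right=2, diff=1 [OK], height=3
Node 36 violates the condition: |1 - -1| = 2 > 1.
Result: Not balanced


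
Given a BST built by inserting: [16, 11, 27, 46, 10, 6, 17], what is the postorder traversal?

Tree insertion order: [16, 11, 27, 46, 10, 6, 17]
Tree (level-order array): [16, 11, 27, 10, None, 17, 46, 6]
Postorder traversal: [6, 10, 11, 17, 46, 27, 16]


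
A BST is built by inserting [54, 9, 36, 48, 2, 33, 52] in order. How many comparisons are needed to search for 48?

Search path for 48: 54 -> 9 -> 36 -> 48
Found: True
Comparisons: 4


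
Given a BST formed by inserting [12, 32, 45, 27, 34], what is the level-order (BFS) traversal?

Tree insertion order: [12, 32, 45, 27, 34]
Tree (level-order array): [12, None, 32, 27, 45, None, None, 34]
BFS from the root, enqueuing left then right child of each popped node:
  queue [12] -> pop 12, enqueue [32], visited so far: [12]
  queue [32] -> pop 32, enqueue [27, 45], visited so far: [12, 32]
  queue [27, 45] -> pop 27, enqueue [none], visited so far: [12, 32, 27]
  queue [45] -> pop 45, enqueue [34], visited so far: [12, 32, 27, 45]
  queue [34] -> pop 34, enqueue [none], visited so far: [12, 32, 27, 45, 34]
Result: [12, 32, 27, 45, 34]


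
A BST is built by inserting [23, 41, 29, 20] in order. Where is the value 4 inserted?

Starting tree (level order): [23, 20, 41, None, None, 29]
Insertion path: 23 -> 20
Result: insert 4 as left child of 20
Final tree (level order): [23, 20, 41, 4, None, 29]


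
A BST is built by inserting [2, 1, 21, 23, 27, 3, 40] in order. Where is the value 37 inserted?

Starting tree (level order): [2, 1, 21, None, None, 3, 23, None, None, None, 27, None, 40]
Insertion path: 2 -> 21 -> 23 -> 27 -> 40
Result: insert 37 as left child of 40
Final tree (level order): [2, 1, 21, None, None, 3, 23, None, None, None, 27, None, 40, 37]


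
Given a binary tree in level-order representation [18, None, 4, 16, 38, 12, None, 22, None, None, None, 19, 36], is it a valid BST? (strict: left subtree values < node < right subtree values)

Level-order array: [18, None, 4, 16, 38, 12, None, 22, None, None, None, 19, 36]
Validate using subtree bounds (lo, hi): at each node, require lo < value < hi,
then recurse left with hi=value and right with lo=value.
Preorder trace (stopping at first violation):
  at node 18 with bounds (-inf, +inf): OK
  at node 4 with bounds (18, +inf): VIOLATION
Node 4 violates its bound: not (18 < 4 < +inf).
Result: Not a valid BST


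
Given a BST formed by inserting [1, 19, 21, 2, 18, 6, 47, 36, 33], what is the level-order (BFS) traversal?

Tree insertion order: [1, 19, 21, 2, 18, 6, 47, 36, 33]
Tree (level-order array): [1, None, 19, 2, 21, None, 18, None, 47, 6, None, 36, None, None, None, 33]
BFS from the root, enqueuing left then right child of each popped node:
  queue [1] -> pop 1, enqueue [19], visited so far: [1]
  queue [19] -> pop 19, enqueue [2, 21], visited so far: [1, 19]
  queue [2, 21] -> pop 2, enqueue [18], visited so far: [1, 19, 2]
  queue [21, 18] -> pop 21, enqueue [47], visited so far: [1, 19, 2, 21]
  queue [18, 47] -> pop 18, enqueue [6], visited so far: [1, 19, 2, 21, 18]
  queue [47, 6] -> pop 47, enqueue [36], visited so far: [1, 19, 2, 21, 18, 47]
  queue [6, 36] -> pop 6, enqueue [none], visited so far: [1, 19, 2, 21, 18, 47, 6]
  queue [36] -> pop 36, enqueue [33], visited so far: [1, 19, 2, 21, 18, 47, 6, 36]
  queue [33] -> pop 33, enqueue [none], visited so far: [1, 19, 2, 21, 18, 47, 6, 36, 33]
Result: [1, 19, 2, 21, 18, 47, 6, 36, 33]


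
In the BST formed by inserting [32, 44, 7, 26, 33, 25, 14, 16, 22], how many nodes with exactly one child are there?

Tree built from: [32, 44, 7, 26, 33, 25, 14, 16, 22]
Tree (level-order array): [32, 7, 44, None, 26, 33, None, 25, None, None, None, 14, None, None, 16, None, 22]
Rule: These are nodes with exactly 1 non-null child.
Per-node child counts:
  node 32: 2 child(ren)
  node 7: 1 child(ren)
  node 26: 1 child(ren)
  node 25: 1 child(ren)
  node 14: 1 child(ren)
  node 16: 1 child(ren)
  node 22: 0 child(ren)
  node 44: 1 child(ren)
  node 33: 0 child(ren)
Matching nodes: [7, 26, 25, 14, 16, 44]
Count of nodes with exactly one child: 6


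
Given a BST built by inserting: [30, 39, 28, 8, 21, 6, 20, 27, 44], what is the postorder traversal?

Tree insertion order: [30, 39, 28, 8, 21, 6, 20, 27, 44]
Tree (level-order array): [30, 28, 39, 8, None, None, 44, 6, 21, None, None, None, None, 20, 27]
Postorder traversal: [6, 20, 27, 21, 8, 28, 44, 39, 30]


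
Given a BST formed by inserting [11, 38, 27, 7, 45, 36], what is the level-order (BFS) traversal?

Tree insertion order: [11, 38, 27, 7, 45, 36]
Tree (level-order array): [11, 7, 38, None, None, 27, 45, None, 36]
BFS from the root, enqueuing left then right child of each popped node:
  queue [11] -> pop 11, enqueue [7, 38], visited so far: [11]
  queue [7, 38] -> pop 7, enqueue [none], visited so far: [11, 7]
  queue [38] -> pop 38, enqueue [27, 45], visited so far: [11, 7, 38]
  queue [27, 45] -> pop 27, enqueue [36], visited so far: [11, 7, 38, 27]
  queue [45, 36] -> pop 45, enqueue [none], visited so far: [11, 7, 38, 27, 45]
  queue [36] -> pop 36, enqueue [none], visited so far: [11, 7, 38, 27, 45, 36]
Result: [11, 7, 38, 27, 45, 36]


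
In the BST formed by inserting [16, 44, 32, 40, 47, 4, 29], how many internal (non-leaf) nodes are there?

Tree built from: [16, 44, 32, 40, 47, 4, 29]
Tree (level-order array): [16, 4, 44, None, None, 32, 47, 29, 40]
Rule: An internal node has at least one child.
Per-node child counts:
  node 16: 2 child(ren)
  node 4: 0 child(ren)
  node 44: 2 child(ren)
  node 32: 2 child(ren)
  node 29: 0 child(ren)
  node 40: 0 child(ren)
  node 47: 0 child(ren)
Matching nodes: [16, 44, 32]
Count of internal (non-leaf) nodes: 3


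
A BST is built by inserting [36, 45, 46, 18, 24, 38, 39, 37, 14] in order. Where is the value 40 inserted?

Starting tree (level order): [36, 18, 45, 14, 24, 38, 46, None, None, None, None, 37, 39]
Insertion path: 36 -> 45 -> 38 -> 39
Result: insert 40 as right child of 39
Final tree (level order): [36, 18, 45, 14, 24, 38, 46, None, None, None, None, 37, 39, None, None, None, None, None, 40]


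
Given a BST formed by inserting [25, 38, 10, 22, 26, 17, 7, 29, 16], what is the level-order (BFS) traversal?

Tree insertion order: [25, 38, 10, 22, 26, 17, 7, 29, 16]
Tree (level-order array): [25, 10, 38, 7, 22, 26, None, None, None, 17, None, None, 29, 16]
BFS from the root, enqueuing left then right child of each popped node:
  queue [25] -> pop 25, enqueue [10, 38], visited so far: [25]
  queue [10, 38] -> pop 10, enqueue [7, 22], visited so far: [25, 10]
  queue [38, 7, 22] -> pop 38, enqueue [26], visited so far: [25, 10, 38]
  queue [7, 22, 26] -> pop 7, enqueue [none], visited so far: [25, 10, 38, 7]
  queue [22, 26] -> pop 22, enqueue [17], visited so far: [25, 10, 38, 7, 22]
  queue [26, 17] -> pop 26, enqueue [29], visited so far: [25, 10, 38, 7, 22, 26]
  queue [17, 29] -> pop 17, enqueue [16], visited so far: [25, 10, 38, 7, 22, 26, 17]
  queue [29, 16] -> pop 29, enqueue [none], visited so far: [25, 10, 38, 7, 22, 26, 17, 29]
  queue [16] -> pop 16, enqueue [none], visited so far: [25, 10, 38, 7, 22, 26, 17, 29, 16]
Result: [25, 10, 38, 7, 22, 26, 17, 29, 16]


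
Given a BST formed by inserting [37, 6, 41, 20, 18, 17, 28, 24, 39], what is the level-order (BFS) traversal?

Tree insertion order: [37, 6, 41, 20, 18, 17, 28, 24, 39]
Tree (level-order array): [37, 6, 41, None, 20, 39, None, 18, 28, None, None, 17, None, 24]
BFS from the root, enqueuing left then right child of each popped node:
  queue [37] -> pop 37, enqueue [6, 41], visited so far: [37]
  queue [6, 41] -> pop 6, enqueue [20], visited so far: [37, 6]
  queue [41, 20] -> pop 41, enqueue [39], visited so far: [37, 6, 41]
  queue [20, 39] -> pop 20, enqueue [18, 28], visited so far: [37, 6, 41, 20]
  queue [39, 18, 28] -> pop 39, enqueue [none], visited so far: [37, 6, 41, 20, 39]
  queue [18, 28] -> pop 18, enqueue [17], visited so far: [37, 6, 41, 20, 39, 18]
  queue [28, 17] -> pop 28, enqueue [24], visited so far: [37, 6, 41, 20, 39, 18, 28]
  queue [17, 24] -> pop 17, enqueue [none], visited so far: [37, 6, 41, 20, 39, 18, 28, 17]
  queue [24] -> pop 24, enqueue [none], visited so far: [37, 6, 41, 20, 39, 18, 28, 17, 24]
Result: [37, 6, 41, 20, 39, 18, 28, 17, 24]


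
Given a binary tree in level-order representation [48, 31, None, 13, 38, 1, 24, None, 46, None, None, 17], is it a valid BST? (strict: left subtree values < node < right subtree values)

Level-order array: [48, 31, None, 13, 38, 1, 24, None, 46, None, None, 17]
Validate using subtree bounds (lo, hi): at each node, require lo < value < hi,
then recurse left with hi=value and right with lo=value.
Preorder trace (stopping at first violation):
  at node 48 with bounds (-inf, +inf): OK
  at node 31 with bounds (-inf, 48): OK
  at node 13 with bounds (-inf, 31): OK
  at node 1 with bounds (-inf, 13): OK
  at node 24 with bounds (13, 31): OK
  at node 17 with bounds (13, 24): OK
  at node 38 with bounds (31, 48): OK
  at node 46 with bounds (38, 48): OK
No violation found at any node.
Result: Valid BST


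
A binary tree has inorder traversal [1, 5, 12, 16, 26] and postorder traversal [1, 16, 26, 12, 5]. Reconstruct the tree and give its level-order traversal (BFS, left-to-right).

Inorder:   [1, 5, 12, 16, 26]
Postorder: [1, 16, 26, 12, 5]
Algorithm: postorder visits root last, so walk postorder right-to-left;
each value is the root of the current inorder slice — split it at that
value, recurse on the right subtree first, then the left.
Recursive splits:
  root=5; inorder splits into left=[1], right=[12, 16, 26]
  root=12; inorder splits into left=[], right=[16, 26]
  root=26; inorder splits into left=[16], right=[]
  root=16; inorder splits into left=[], right=[]
  root=1; inorder splits into left=[], right=[]
Reconstructed level-order: [5, 1, 12, 26, 16]


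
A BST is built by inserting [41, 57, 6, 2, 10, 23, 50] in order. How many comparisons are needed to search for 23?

Search path for 23: 41 -> 6 -> 10 -> 23
Found: True
Comparisons: 4


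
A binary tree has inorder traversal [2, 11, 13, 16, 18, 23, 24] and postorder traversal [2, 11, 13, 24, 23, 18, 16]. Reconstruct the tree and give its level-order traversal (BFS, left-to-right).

Inorder:   [2, 11, 13, 16, 18, 23, 24]
Postorder: [2, 11, 13, 24, 23, 18, 16]
Algorithm: postorder visits root last, so walk postorder right-to-left;
each value is the root of the current inorder slice — split it at that
value, recurse on the right subtree first, then the left.
Recursive splits:
  root=16; inorder splits into left=[2, 11, 13], right=[18, 23, 24]
  root=18; inorder splits into left=[], right=[23, 24]
  root=23; inorder splits into left=[], right=[24]
  root=24; inorder splits into left=[], right=[]
  root=13; inorder splits into left=[2, 11], right=[]
  root=11; inorder splits into left=[2], right=[]
  root=2; inorder splits into left=[], right=[]
Reconstructed level-order: [16, 13, 18, 11, 23, 2, 24]


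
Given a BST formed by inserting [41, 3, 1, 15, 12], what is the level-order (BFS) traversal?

Tree insertion order: [41, 3, 1, 15, 12]
Tree (level-order array): [41, 3, None, 1, 15, None, None, 12]
BFS from the root, enqueuing left then right child of each popped node:
  queue [41] -> pop 41, enqueue [3], visited so far: [41]
  queue [3] -> pop 3, enqueue [1, 15], visited so far: [41, 3]
  queue [1, 15] -> pop 1, enqueue [none], visited so far: [41, 3, 1]
  queue [15] -> pop 15, enqueue [12], visited so far: [41, 3, 1, 15]
  queue [12] -> pop 12, enqueue [none], visited so far: [41, 3, 1, 15, 12]
Result: [41, 3, 1, 15, 12]


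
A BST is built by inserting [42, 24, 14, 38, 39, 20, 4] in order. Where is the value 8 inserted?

Starting tree (level order): [42, 24, None, 14, 38, 4, 20, None, 39]
Insertion path: 42 -> 24 -> 14 -> 4
Result: insert 8 as right child of 4
Final tree (level order): [42, 24, None, 14, 38, 4, 20, None, 39, None, 8]


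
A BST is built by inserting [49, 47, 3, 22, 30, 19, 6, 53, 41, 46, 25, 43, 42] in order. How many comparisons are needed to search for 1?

Search path for 1: 49 -> 47 -> 3
Found: False
Comparisons: 3


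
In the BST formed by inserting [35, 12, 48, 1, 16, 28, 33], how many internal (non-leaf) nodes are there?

Tree built from: [35, 12, 48, 1, 16, 28, 33]
Tree (level-order array): [35, 12, 48, 1, 16, None, None, None, None, None, 28, None, 33]
Rule: An internal node has at least one child.
Per-node child counts:
  node 35: 2 child(ren)
  node 12: 2 child(ren)
  node 1: 0 child(ren)
  node 16: 1 child(ren)
  node 28: 1 child(ren)
  node 33: 0 child(ren)
  node 48: 0 child(ren)
Matching nodes: [35, 12, 16, 28]
Count of internal (non-leaf) nodes: 4


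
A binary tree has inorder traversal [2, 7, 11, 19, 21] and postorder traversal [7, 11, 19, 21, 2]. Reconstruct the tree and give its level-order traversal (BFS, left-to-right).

Inorder:   [2, 7, 11, 19, 21]
Postorder: [7, 11, 19, 21, 2]
Algorithm: postorder visits root last, so walk postorder right-to-left;
each value is the root of the current inorder slice — split it at that
value, recurse on the right subtree first, then the left.
Recursive splits:
  root=2; inorder splits into left=[], right=[7, 11, 19, 21]
  root=21; inorder splits into left=[7, 11, 19], right=[]
  root=19; inorder splits into left=[7, 11], right=[]
  root=11; inorder splits into left=[7], right=[]
  root=7; inorder splits into left=[], right=[]
Reconstructed level-order: [2, 21, 19, 11, 7]


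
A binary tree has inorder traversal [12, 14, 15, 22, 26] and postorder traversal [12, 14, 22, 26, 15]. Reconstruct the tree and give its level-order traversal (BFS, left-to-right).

Inorder:   [12, 14, 15, 22, 26]
Postorder: [12, 14, 22, 26, 15]
Algorithm: postorder visits root last, so walk postorder right-to-left;
each value is the root of the current inorder slice — split it at that
value, recurse on the right subtree first, then the left.
Recursive splits:
  root=15; inorder splits into left=[12, 14], right=[22, 26]
  root=26; inorder splits into left=[22], right=[]
  root=22; inorder splits into left=[], right=[]
  root=14; inorder splits into left=[12], right=[]
  root=12; inorder splits into left=[], right=[]
Reconstructed level-order: [15, 14, 26, 12, 22]


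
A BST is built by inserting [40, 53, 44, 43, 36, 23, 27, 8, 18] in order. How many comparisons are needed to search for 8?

Search path for 8: 40 -> 36 -> 23 -> 8
Found: True
Comparisons: 4


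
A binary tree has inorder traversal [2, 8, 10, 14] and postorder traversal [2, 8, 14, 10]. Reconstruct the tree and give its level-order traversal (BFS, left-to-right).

Inorder:   [2, 8, 10, 14]
Postorder: [2, 8, 14, 10]
Algorithm: postorder visits root last, so walk postorder right-to-left;
each value is the root of the current inorder slice — split it at that
value, recurse on the right subtree first, then the left.
Recursive splits:
  root=10; inorder splits into left=[2, 8], right=[14]
  root=14; inorder splits into left=[], right=[]
  root=8; inorder splits into left=[2], right=[]
  root=2; inorder splits into left=[], right=[]
Reconstructed level-order: [10, 8, 14, 2]


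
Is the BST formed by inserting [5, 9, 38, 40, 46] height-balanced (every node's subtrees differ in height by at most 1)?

Tree (level-order array): [5, None, 9, None, 38, None, 40, None, 46]
Definition: a tree is height-balanced if, at every node, |h(left) - h(right)| <= 1 (empty subtree has height -1).
Bottom-up per-node check:
  node 46: h_left=-1, h_right=-1, diff=0 [OK], height=0
  node 40: h_left=-1, h_right=0, diff=1 [OK], height=1
  node 38: h_left=-1, h_right=1, diff=2 [FAIL (|-1-1|=2 > 1)], height=2
  node 9: h_left=-1, h_right=2, diff=3 [FAIL (|-1-2|=3 > 1)], height=3
  node 5: h_left=-1, h_right=3, diff=4 [FAIL (|-1-3|=4 > 1)], height=4
Node 38 violates the condition: |-1 - 1| = 2 > 1.
Result: Not balanced


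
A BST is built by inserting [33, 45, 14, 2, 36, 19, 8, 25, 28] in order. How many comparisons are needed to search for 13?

Search path for 13: 33 -> 14 -> 2 -> 8
Found: False
Comparisons: 4


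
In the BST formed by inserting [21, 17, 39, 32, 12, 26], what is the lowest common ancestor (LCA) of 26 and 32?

Tree insertion order: [21, 17, 39, 32, 12, 26]
Tree (level-order array): [21, 17, 39, 12, None, 32, None, None, None, 26]
In a BST, the LCA of p=26, q=32 is the first node v on the
root-to-leaf path with p <= v <= q (go left if both < v, right if both > v).
Walk from root:
  at 21: both 26 and 32 > 21, go right
  at 39: both 26 and 32 < 39, go left
  at 32: 26 <= 32 <= 32, this is the LCA
LCA = 32


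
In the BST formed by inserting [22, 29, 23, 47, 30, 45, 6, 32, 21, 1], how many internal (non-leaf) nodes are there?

Tree built from: [22, 29, 23, 47, 30, 45, 6, 32, 21, 1]
Tree (level-order array): [22, 6, 29, 1, 21, 23, 47, None, None, None, None, None, None, 30, None, None, 45, 32]
Rule: An internal node has at least one child.
Per-node child counts:
  node 22: 2 child(ren)
  node 6: 2 child(ren)
  node 1: 0 child(ren)
  node 21: 0 child(ren)
  node 29: 2 child(ren)
  node 23: 0 child(ren)
  node 47: 1 child(ren)
  node 30: 1 child(ren)
  node 45: 1 child(ren)
  node 32: 0 child(ren)
Matching nodes: [22, 6, 29, 47, 30, 45]
Count of internal (non-leaf) nodes: 6


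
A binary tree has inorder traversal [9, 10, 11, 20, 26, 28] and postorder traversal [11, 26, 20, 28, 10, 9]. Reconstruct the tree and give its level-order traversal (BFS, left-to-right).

Inorder:   [9, 10, 11, 20, 26, 28]
Postorder: [11, 26, 20, 28, 10, 9]
Algorithm: postorder visits root last, so walk postorder right-to-left;
each value is the root of the current inorder slice — split it at that
value, recurse on the right subtree first, then the left.
Recursive splits:
  root=9; inorder splits into left=[], right=[10, 11, 20, 26, 28]
  root=10; inorder splits into left=[], right=[11, 20, 26, 28]
  root=28; inorder splits into left=[11, 20, 26], right=[]
  root=20; inorder splits into left=[11], right=[26]
  root=26; inorder splits into left=[], right=[]
  root=11; inorder splits into left=[], right=[]
Reconstructed level-order: [9, 10, 28, 20, 11, 26]


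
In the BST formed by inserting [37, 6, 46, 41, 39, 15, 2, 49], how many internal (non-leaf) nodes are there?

Tree built from: [37, 6, 46, 41, 39, 15, 2, 49]
Tree (level-order array): [37, 6, 46, 2, 15, 41, 49, None, None, None, None, 39]
Rule: An internal node has at least one child.
Per-node child counts:
  node 37: 2 child(ren)
  node 6: 2 child(ren)
  node 2: 0 child(ren)
  node 15: 0 child(ren)
  node 46: 2 child(ren)
  node 41: 1 child(ren)
  node 39: 0 child(ren)
  node 49: 0 child(ren)
Matching nodes: [37, 6, 46, 41]
Count of internal (non-leaf) nodes: 4


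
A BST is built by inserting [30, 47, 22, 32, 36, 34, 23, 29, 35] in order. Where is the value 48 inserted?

Starting tree (level order): [30, 22, 47, None, 23, 32, None, None, 29, None, 36, None, None, 34, None, None, 35]
Insertion path: 30 -> 47
Result: insert 48 as right child of 47
Final tree (level order): [30, 22, 47, None, 23, 32, 48, None, 29, None, 36, None, None, None, None, 34, None, None, 35]


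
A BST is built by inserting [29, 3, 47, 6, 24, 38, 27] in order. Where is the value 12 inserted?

Starting tree (level order): [29, 3, 47, None, 6, 38, None, None, 24, None, None, None, 27]
Insertion path: 29 -> 3 -> 6 -> 24
Result: insert 12 as left child of 24
Final tree (level order): [29, 3, 47, None, 6, 38, None, None, 24, None, None, 12, 27]


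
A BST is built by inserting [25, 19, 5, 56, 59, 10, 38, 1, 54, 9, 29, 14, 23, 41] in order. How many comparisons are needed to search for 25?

Search path for 25: 25
Found: True
Comparisons: 1


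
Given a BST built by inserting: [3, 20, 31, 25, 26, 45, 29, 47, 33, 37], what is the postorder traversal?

Tree insertion order: [3, 20, 31, 25, 26, 45, 29, 47, 33, 37]
Tree (level-order array): [3, None, 20, None, 31, 25, 45, None, 26, 33, 47, None, 29, None, 37]
Postorder traversal: [29, 26, 25, 37, 33, 47, 45, 31, 20, 3]


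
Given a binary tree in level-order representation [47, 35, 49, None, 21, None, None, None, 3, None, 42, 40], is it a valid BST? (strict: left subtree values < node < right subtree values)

Level-order array: [47, 35, 49, None, 21, None, None, None, 3, None, 42, 40]
Validate using subtree bounds (lo, hi): at each node, require lo < value < hi,
then recurse left with hi=value and right with lo=value.
Preorder trace (stopping at first violation):
  at node 47 with bounds (-inf, +inf): OK
  at node 35 with bounds (-inf, 47): OK
  at node 21 with bounds (35, 47): VIOLATION
Node 21 violates its bound: not (35 < 21 < 47).
Result: Not a valid BST


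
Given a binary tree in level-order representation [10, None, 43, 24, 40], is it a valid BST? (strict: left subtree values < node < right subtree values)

Level-order array: [10, None, 43, 24, 40]
Validate using subtree bounds (lo, hi): at each node, require lo < value < hi,
then recurse left with hi=value and right with lo=value.
Preorder trace (stopping at first violation):
  at node 10 with bounds (-inf, +inf): OK
  at node 43 with bounds (10, +inf): OK
  at node 24 with bounds (10, 43): OK
  at node 40 with bounds (43, +inf): VIOLATION
Node 40 violates its bound: not (43 < 40 < +inf).
Result: Not a valid BST


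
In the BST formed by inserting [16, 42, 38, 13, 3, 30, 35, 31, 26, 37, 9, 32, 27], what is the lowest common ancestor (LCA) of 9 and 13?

Tree insertion order: [16, 42, 38, 13, 3, 30, 35, 31, 26, 37, 9, 32, 27]
Tree (level-order array): [16, 13, 42, 3, None, 38, None, None, 9, 30, None, None, None, 26, 35, None, 27, 31, 37, None, None, None, 32]
In a BST, the LCA of p=9, q=13 is the first node v on the
root-to-leaf path with p <= v <= q (go left if both < v, right if both > v).
Walk from root:
  at 16: both 9 and 13 < 16, go left
  at 13: 9 <= 13 <= 13, this is the LCA
LCA = 13


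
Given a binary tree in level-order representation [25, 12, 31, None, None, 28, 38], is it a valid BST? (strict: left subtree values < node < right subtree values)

Level-order array: [25, 12, 31, None, None, 28, 38]
Validate using subtree bounds (lo, hi): at each node, require lo < value < hi,
then recurse left with hi=value and right with lo=value.
Preorder trace (stopping at first violation):
  at node 25 with bounds (-inf, +inf): OK
  at node 12 with bounds (-inf, 25): OK
  at node 31 with bounds (25, +inf): OK
  at node 28 with bounds (25, 31): OK
  at node 38 with bounds (31, +inf): OK
No violation found at any node.
Result: Valid BST


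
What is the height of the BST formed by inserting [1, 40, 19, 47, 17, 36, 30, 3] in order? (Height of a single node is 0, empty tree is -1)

Insertion order: [1, 40, 19, 47, 17, 36, 30, 3]
Tree (level-order array): [1, None, 40, 19, 47, 17, 36, None, None, 3, None, 30]
Compute height bottom-up (empty subtree = -1):
  height(3) = 1 + max(-1, -1) = 0
  height(17) = 1 + max(0, -1) = 1
  height(30) = 1 + max(-1, -1) = 0
  height(36) = 1 + max(0, -1) = 1
  height(19) = 1 + max(1, 1) = 2
  height(47) = 1 + max(-1, -1) = 0
  height(40) = 1 + max(2, 0) = 3
  height(1) = 1 + max(-1, 3) = 4
Height = 4


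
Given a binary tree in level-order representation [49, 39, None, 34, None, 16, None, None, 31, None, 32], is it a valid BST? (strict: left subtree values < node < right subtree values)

Level-order array: [49, 39, None, 34, None, 16, None, None, 31, None, 32]
Validate using subtree bounds (lo, hi): at each node, require lo < value < hi,
then recurse left with hi=value and right with lo=value.
Preorder trace (stopping at first violation):
  at node 49 with bounds (-inf, +inf): OK
  at node 39 with bounds (-inf, 49): OK
  at node 34 with bounds (-inf, 39): OK
  at node 16 with bounds (-inf, 34): OK
  at node 31 with bounds (16, 34): OK
  at node 32 with bounds (31, 34): OK
No violation found at any node.
Result: Valid BST


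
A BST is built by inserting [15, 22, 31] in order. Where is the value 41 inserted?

Starting tree (level order): [15, None, 22, None, 31]
Insertion path: 15 -> 22 -> 31
Result: insert 41 as right child of 31
Final tree (level order): [15, None, 22, None, 31, None, 41]


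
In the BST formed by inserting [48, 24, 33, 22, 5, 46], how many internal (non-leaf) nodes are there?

Tree built from: [48, 24, 33, 22, 5, 46]
Tree (level-order array): [48, 24, None, 22, 33, 5, None, None, 46]
Rule: An internal node has at least one child.
Per-node child counts:
  node 48: 1 child(ren)
  node 24: 2 child(ren)
  node 22: 1 child(ren)
  node 5: 0 child(ren)
  node 33: 1 child(ren)
  node 46: 0 child(ren)
Matching nodes: [48, 24, 22, 33]
Count of internal (non-leaf) nodes: 4


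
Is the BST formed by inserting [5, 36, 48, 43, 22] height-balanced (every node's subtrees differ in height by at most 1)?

Tree (level-order array): [5, None, 36, 22, 48, None, None, 43]
Definition: a tree is height-balanced if, at every node, |h(left) - h(right)| <= 1 (empty subtree has height -1).
Bottom-up per-node check:
  node 22: h_left=-1, h_right=-1, diff=0 [OK], height=0
  node 43: h_left=-1, h_right=-1, diff=0 [OK], height=0
  node 48: h_left=0, h_right=-1, diff=1 [OK], height=1
  node 36: h_left=0, h_right=1, diff=1 [OK], height=2
  node 5: h_left=-1, h_right=2, diff=3 [FAIL (|-1-2|=3 > 1)], height=3
Node 5 violates the condition: |-1 - 2| = 3 > 1.
Result: Not balanced


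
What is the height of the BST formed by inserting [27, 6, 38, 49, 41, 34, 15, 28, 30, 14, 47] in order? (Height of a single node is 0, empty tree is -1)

Insertion order: [27, 6, 38, 49, 41, 34, 15, 28, 30, 14, 47]
Tree (level-order array): [27, 6, 38, None, 15, 34, 49, 14, None, 28, None, 41, None, None, None, None, 30, None, 47]
Compute height bottom-up (empty subtree = -1):
  height(14) = 1 + max(-1, -1) = 0
  height(15) = 1 + max(0, -1) = 1
  height(6) = 1 + max(-1, 1) = 2
  height(30) = 1 + max(-1, -1) = 0
  height(28) = 1 + max(-1, 0) = 1
  height(34) = 1 + max(1, -1) = 2
  height(47) = 1 + max(-1, -1) = 0
  height(41) = 1 + max(-1, 0) = 1
  height(49) = 1 + max(1, -1) = 2
  height(38) = 1 + max(2, 2) = 3
  height(27) = 1 + max(2, 3) = 4
Height = 4


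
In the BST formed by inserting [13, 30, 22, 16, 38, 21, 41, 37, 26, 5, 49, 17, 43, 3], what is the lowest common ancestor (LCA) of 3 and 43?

Tree insertion order: [13, 30, 22, 16, 38, 21, 41, 37, 26, 5, 49, 17, 43, 3]
Tree (level-order array): [13, 5, 30, 3, None, 22, 38, None, None, 16, 26, 37, 41, None, 21, None, None, None, None, None, 49, 17, None, 43]
In a BST, the LCA of p=3, q=43 is the first node v on the
root-to-leaf path with p <= v <= q (go left if both < v, right if both > v).
Walk from root:
  at 13: 3 <= 13 <= 43, this is the LCA
LCA = 13


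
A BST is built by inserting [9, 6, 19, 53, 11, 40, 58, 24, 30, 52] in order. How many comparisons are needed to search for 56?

Search path for 56: 9 -> 19 -> 53 -> 58
Found: False
Comparisons: 4


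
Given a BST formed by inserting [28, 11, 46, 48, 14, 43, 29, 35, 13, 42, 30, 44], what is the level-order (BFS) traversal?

Tree insertion order: [28, 11, 46, 48, 14, 43, 29, 35, 13, 42, 30, 44]
Tree (level-order array): [28, 11, 46, None, 14, 43, 48, 13, None, 29, 44, None, None, None, None, None, 35, None, None, 30, 42]
BFS from the root, enqueuing left then right child of each popped node:
  queue [28] -> pop 28, enqueue [11, 46], visited so far: [28]
  queue [11, 46] -> pop 11, enqueue [14], visited so far: [28, 11]
  queue [46, 14] -> pop 46, enqueue [43, 48], visited so far: [28, 11, 46]
  queue [14, 43, 48] -> pop 14, enqueue [13], visited so far: [28, 11, 46, 14]
  queue [43, 48, 13] -> pop 43, enqueue [29, 44], visited so far: [28, 11, 46, 14, 43]
  queue [48, 13, 29, 44] -> pop 48, enqueue [none], visited so far: [28, 11, 46, 14, 43, 48]
  queue [13, 29, 44] -> pop 13, enqueue [none], visited so far: [28, 11, 46, 14, 43, 48, 13]
  queue [29, 44] -> pop 29, enqueue [35], visited so far: [28, 11, 46, 14, 43, 48, 13, 29]
  queue [44, 35] -> pop 44, enqueue [none], visited so far: [28, 11, 46, 14, 43, 48, 13, 29, 44]
  queue [35] -> pop 35, enqueue [30, 42], visited so far: [28, 11, 46, 14, 43, 48, 13, 29, 44, 35]
  queue [30, 42] -> pop 30, enqueue [none], visited so far: [28, 11, 46, 14, 43, 48, 13, 29, 44, 35, 30]
  queue [42] -> pop 42, enqueue [none], visited so far: [28, 11, 46, 14, 43, 48, 13, 29, 44, 35, 30, 42]
Result: [28, 11, 46, 14, 43, 48, 13, 29, 44, 35, 30, 42]


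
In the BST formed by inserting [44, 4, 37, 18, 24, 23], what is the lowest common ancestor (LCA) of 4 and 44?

Tree insertion order: [44, 4, 37, 18, 24, 23]
Tree (level-order array): [44, 4, None, None, 37, 18, None, None, 24, 23]
In a BST, the LCA of p=4, q=44 is the first node v on the
root-to-leaf path with p <= v <= q (go left if both < v, right if both > v).
Walk from root:
  at 44: 4 <= 44 <= 44, this is the LCA
LCA = 44


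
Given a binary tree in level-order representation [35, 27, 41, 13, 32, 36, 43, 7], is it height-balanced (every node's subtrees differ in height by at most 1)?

Tree (level-order array): [35, 27, 41, 13, 32, 36, 43, 7]
Definition: a tree is height-balanced if, at every node, |h(left) - h(right)| <= 1 (empty subtree has height -1).
Bottom-up per-node check:
  node 7: h_left=-1, h_right=-1, diff=0 [OK], height=0
  node 13: h_left=0, h_right=-1, diff=1 [OK], height=1
  node 32: h_left=-1, h_right=-1, diff=0 [OK], height=0
  node 27: h_left=1, h_right=0, diff=1 [OK], height=2
  node 36: h_left=-1, h_right=-1, diff=0 [OK], height=0
  node 43: h_left=-1, h_right=-1, diff=0 [OK], height=0
  node 41: h_left=0, h_right=0, diff=0 [OK], height=1
  node 35: h_left=2, h_right=1, diff=1 [OK], height=3
All nodes satisfy the balance condition.
Result: Balanced


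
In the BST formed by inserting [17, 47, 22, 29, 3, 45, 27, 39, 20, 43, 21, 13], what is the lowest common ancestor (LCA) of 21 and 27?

Tree insertion order: [17, 47, 22, 29, 3, 45, 27, 39, 20, 43, 21, 13]
Tree (level-order array): [17, 3, 47, None, 13, 22, None, None, None, 20, 29, None, 21, 27, 45, None, None, None, None, 39, None, None, 43]
In a BST, the LCA of p=21, q=27 is the first node v on the
root-to-leaf path with p <= v <= q (go left if both < v, right if both > v).
Walk from root:
  at 17: both 21 and 27 > 17, go right
  at 47: both 21 and 27 < 47, go left
  at 22: 21 <= 22 <= 27, this is the LCA
LCA = 22


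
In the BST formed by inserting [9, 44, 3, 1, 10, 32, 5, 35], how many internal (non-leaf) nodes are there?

Tree built from: [9, 44, 3, 1, 10, 32, 5, 35]
Tree (level-order array): [9, 3, 44, 1, 5, 10, None, None, None, None, None, None, 32, None, 35]
Rule: An internal node has at least one child.
Per-node child counts:
  node 9: 2 child(ren)
  node 3: 2 child(ren)
  node 1: 0 child(ren)
  node 5: 0 child(ren)
  node 44: 1 child(ren)
  node 10: 1 child(ren)
  node 32: 1 child(ren)
  node 35: 0 child(ren)
Matching nodes: [9, 3, 44, 10, 32]
Count of internal (non-leaf) nodes: 5


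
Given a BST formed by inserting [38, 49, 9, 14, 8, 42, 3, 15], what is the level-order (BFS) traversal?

Tree insertion order: [38, 49, 9, 14, 8, 42, 3, 15]
Tree (level-order array): [38, 9, 49, 8, 14, 42, None, 3, None, None, 15]
BFS from the root, enqueuing left then right child of each popped node:
  queue [38] -> pop 38, enqueue [9, 49], visited so far: [38]
  queue [9, 49] -> pop 9, enqueue [8, 14], visited so far: [38, 9]
  queue [49, 8, 14] -> pop 49, enqueue [42], visited so far: [38, 9, 49]
  queue [8, 14, 42] -> pop 8, enqueue [3], visited so far: [38, 9, 49, 8]
  queue [14, 42, 3] -> pop 14, enqueue [15], visited so far: [38, 9, 49, 8, 14]
  queue [42, 3, 15] -> pop 42, enqueue [none], visited so far: [38, 9, 49, 8, 14, 42]
  queue [3, 15] -> pop 3, enqueue [none], visited so far: [38, 9, 49, 8, 14, 42, 3]
  queue [15] -> pop 15, enqueue [none], visited so far: [38, 9, 49, 8, 14, 42, 3, 15]
Result: [38, 9, 49, 8, 14, 42, 3, 15]


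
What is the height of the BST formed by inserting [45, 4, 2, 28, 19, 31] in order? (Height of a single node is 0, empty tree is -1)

Insertion order: [45, 4, 2, 28, 19, 31]
Tree (level-order array): [45, 4, None, 2, 28, None, None, 19, 31]
Compute height bottom-up (empty subtree = -1):
  height(2) = 1 + max(-1, -1) = 0
  height(19) = 1 + max(-1, -1) = 0
  height(31) = 1 + max(-1, -1) = 0
  height(28) = 1 + max(0, 0) = 1
  height(4) = 1 + max(0, 1) = 2
  height(45) = 1 + max(2, -1) = 3
Height = 3


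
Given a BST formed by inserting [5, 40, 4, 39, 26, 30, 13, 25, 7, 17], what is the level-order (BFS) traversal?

Tree insertion order: [5, 40, 4, 39, 26, 30, 13, 25, 7, 17]
Tree (level-order array): [5, 4, 40, None, None, 39, None, 26, None, 13, 30, 7, 25, None, None, None, None, 17]
BFS from the root, enqueuing left then right child of each popped node:
  queue [5] -> pop 5, enqueue [4, 40], visited so far: [5]
  queue [4, 40] -> pop 4, enqueue [none], visited so far: [5, 4]
  queue [40] -> pop 40, enqueue [39], visited so far: [5, 4, 40]
  queue [39] -> pop 39, enqueue [26], visited so far: [5, 4, 40, 39]
  queue [26] -> pop 26, enqueue [13, 30], visited so far: [5, 4, 40, 39, 26]
  queue [13, 30] -> pop 13, enqueue [7, 25], visited so far: [5, 4, 40, 39, 26, 13]
  queue [30, 7, 25] -> pop 30, enqueue [none], visited so far: [5, 4, 40, 39, 26, 13, 30]
  queue [7, 25] -> pop 7, enqueue [none], visited so far: [5, 4, 40, 39, 26, 13, 30, 7]
  queue [25] -> pop 25, enqueue [17], visited so far: [5, 4, 40, 39, 26, 13, 30, 7, 25]
  queue [17] -> pop 17, enqueue [none], visited so far: [5, 4, 40, 39, 26, 13, 30, 7, 25, 17]
Result: [5, 4, 40, 39, 26, 13, 30, 7, 25, 17]


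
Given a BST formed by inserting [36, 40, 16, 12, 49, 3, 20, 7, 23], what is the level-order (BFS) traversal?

Tree insertion order: [36, 40, 16, 12, 49, 3, 20, 7, 23]
Tree (level-order array): [36, 16, 40, 12, 20, None, 49, 3, None, None, 23, None, None, None, 7]
BFS from the root, enqueuing left then right child of each popped node:
  queue [36] -> pop 36, enqueue [16, 40], visited so far: [36]
  queue [16, 40] -> pop 16, enqueue [12, 20], visited so far: [36, 16]
  queue [40, 12, 20] -> pop 40, enqueue [49], visited so far: [36, 16, 40]
  queue [12, 20, 49] -> pop 12, enqueue [3], visited so far: [36, 16, 40, 12]
  queue [20, 49, 3] -> pop 20, enqueue [23], visited so far: [36, 16, 40, 12, 20]
  queue [49, 3, 23] -> pop 49, enqueue [none], visited so far: [36, 16, 40, 12, 20, 49]
  queue [3, 23] -> pop 3, enqueue [7], visited so far: [36, 16, 40, 12, 20, 49, 3]
  queue [23, 7] -> pop 23, enqueue [none], visited so far: [36, 16, 40, 12, 20, 49, 3, 23]
  queue [7] -> pop 7, enqueue [none], visited so far: [36, 16, 40, 12, 20, 49, 3, 23, 7]
Result: [36, 16, 40, 12, 20, 49, 3, 23, 7]


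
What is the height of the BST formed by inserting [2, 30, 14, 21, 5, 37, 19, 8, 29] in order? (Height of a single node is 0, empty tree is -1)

Insertion order: [2, 30, 14, 21, 5, 37, 19, 8, 29]
Tree (level-order array): [2, None, 30, 14, 37, 5, 21, None, None, None, 8, 19, 29]
Compute height bottom-up (empty subtree = -1):
  height(8) = 1 + max(-1, -1) = 0
  height(5) = 1 + max(-1, 0) = 1
  height(19) = 1 + max(-1, -1) = 0
  height(29) = 1 + max(-1, -1) = 0
  height(21) = 1 + max(0, 0) = 1
  height(14) = 1 + max(1, 1) = 2
  height(37) = 1 + max(-1, -1) = 0
  height(30) = 1 + max(2, 0) = 3
  height(2) = 1 + max(-1, 3) = 4
Height = 4


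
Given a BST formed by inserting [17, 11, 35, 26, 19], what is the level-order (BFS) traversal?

Tree insertion order: [17, 11, 35, 26, 19]
Tree (level-order array): [17, 11, 35, None, None, 26, None, 19]
BFS from the root, enqueuing left then right child of each popped node:
  queue [17] -> pop 17, enqueue [11, 35], visited so far: [17]
  queue [11, 35] -> pop 11, enqueue [none], visited so far: [17, 11]
  queue [35] -> pop 35, enqueue [26], visited so far: [17, 11, 35]
  queue [26] -> pop 26, enqueue [19], visited so far: [17, 11, 35, 26]
  queue [19] -> pop 19, enqueue [none], visited so far: [17, 11, 35, 26, 19]
Result: [17, 11, 35, 26, 19]


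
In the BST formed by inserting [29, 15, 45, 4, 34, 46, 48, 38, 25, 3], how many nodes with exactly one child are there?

Tree built from: [29, 15, 45, 4, 34, 46, 48, 38, 25, 3]
Tree (level-order array): [29, 15, 45, 4, 25, 34, 46, 3, None, None, None, None, 38, None, 48]
Rule: These are nodes with exactly 1 non-null child.
Per-node child counts:
  node 29: 2 child(ren)
  node 15: 2 child(ren)
  node 4: 1 child(ren)
  node 3: 0 child(ren)
  node 25: 0 child(ren)
  node 45: 2 child(ren)
  node 34: 1 child(ren)
  node 38: 0 child(ren)
  node 46: 1 child(ren)
  node 48: 0 child(ren)
Matching nodes: [4, 34, 46]
Count of nodes with exactly one child: 3


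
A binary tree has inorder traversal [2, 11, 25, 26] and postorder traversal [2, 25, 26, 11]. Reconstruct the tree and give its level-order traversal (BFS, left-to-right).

Inorder:   [2, 11, 25, 26]
Postorder: [2, 25, 26, 11]
Algorithm: postorder visits root last, so walk postorder right-to-left;
each value is the root of the current inorder slice — split it at that
value, recurse on the right subtree first, then the left.
Recursive splits:
  root=11; inorder splits into left=[2], right=[25, 26]
  root=26; inorder splits into left=[25], right=[]
  root=25; inorder splits into left=[], right=[]
  root=2; inorder splits into left=[], right=[]
Reconstructed level-order: [11, 2, 26, 25]


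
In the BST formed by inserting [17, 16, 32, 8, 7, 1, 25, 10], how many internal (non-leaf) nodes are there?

Tree built from: [17, 16, 32, 8, 7, 1, 25, 10]
Tree (level-order array): [17, 16, 32, 8, None, 25, None, 7, 10, None, None, 1]
Rule: An internal node has at least one child.
Per-node child counts:
  node 17: 2 child(ren)
  node 16: 1 child(ren)
  node 8: 2 child(ren)
  node 7: 1 child(ren)
  node 1: 0 child(ren)
  node 10: 0 child(ren)
  node 32: 1 child(ren)
  node 25: 0 child(ren)
Matching nodes: [17, 16, 8, 7, 32]
Count of internal (non-leaf) nodes: 5


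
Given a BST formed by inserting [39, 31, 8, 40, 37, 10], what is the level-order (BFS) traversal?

Tree insertion order: [39, 31, 8, 40, 37, 10]
Tree (level-order array): [39, 31, 40, 8, 37, None, None, None, 10]
BFS from the root, enqueuing left then right child of each popped node:
  queue [39] -> pop 39, enqueue [31, 40], visited so far: [39]
  queue [31, 40] -> pop 31, enqueue [8, 37], visited so far: [39, 31]
  queue [40, 8, 37] -> pop 40, enqueue [none], visited so far: [39, 31, 40]
  queue [8, 37] -> pop 8, enqueue [10], visited so far: [39, 31, 40, 8]
  queue [37, 10] -> pop 37, enqueue [none], visited so far: [39, 31, 40, 8, 37]
  queue [10] -> pop 10, enqueue [none], visited so far: [39, 31, 40, 8, 37, 10]
Result: [39, 31, 40, 8, 37, 10]
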